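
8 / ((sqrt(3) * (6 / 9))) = 4 * sqrt(3) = 6.93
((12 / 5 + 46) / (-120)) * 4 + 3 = 104 / 75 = 1.39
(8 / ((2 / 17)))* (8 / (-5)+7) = 367.20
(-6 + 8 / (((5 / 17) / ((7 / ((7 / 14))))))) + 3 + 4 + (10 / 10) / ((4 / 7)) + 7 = 7811 / 20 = 390.55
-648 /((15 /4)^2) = -1152 /25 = -46.08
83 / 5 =16.60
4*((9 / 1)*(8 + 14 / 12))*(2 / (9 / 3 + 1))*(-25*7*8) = -231000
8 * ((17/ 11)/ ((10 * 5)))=0.25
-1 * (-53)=53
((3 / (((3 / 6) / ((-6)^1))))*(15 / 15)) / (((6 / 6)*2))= -18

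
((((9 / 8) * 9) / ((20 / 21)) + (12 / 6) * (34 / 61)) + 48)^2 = 340030100641 / 95257600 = 3569.59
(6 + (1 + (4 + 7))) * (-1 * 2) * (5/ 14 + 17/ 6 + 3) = -1560/ 7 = -222.86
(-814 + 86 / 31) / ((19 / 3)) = -75444 / 589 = -128.09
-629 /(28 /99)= -62271 /28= -2223.96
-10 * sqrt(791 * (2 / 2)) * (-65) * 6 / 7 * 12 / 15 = 3120 * sqrt(791) / 7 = 12535.59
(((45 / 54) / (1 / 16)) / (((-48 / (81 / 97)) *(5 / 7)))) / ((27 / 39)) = -91 / 194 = -0.47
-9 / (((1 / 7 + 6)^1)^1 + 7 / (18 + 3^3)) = -1.43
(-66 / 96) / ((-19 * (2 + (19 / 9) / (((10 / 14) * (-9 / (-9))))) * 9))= 0.00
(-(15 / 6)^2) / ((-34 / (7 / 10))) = 35 / 272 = 0.13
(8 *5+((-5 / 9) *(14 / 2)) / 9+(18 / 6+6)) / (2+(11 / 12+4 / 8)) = 15736 / 1107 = 14.21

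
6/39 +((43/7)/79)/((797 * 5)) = 0.15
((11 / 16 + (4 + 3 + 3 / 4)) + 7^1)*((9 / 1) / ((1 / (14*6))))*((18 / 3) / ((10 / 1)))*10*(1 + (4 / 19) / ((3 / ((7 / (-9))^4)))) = 34905871 / 486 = 71822.78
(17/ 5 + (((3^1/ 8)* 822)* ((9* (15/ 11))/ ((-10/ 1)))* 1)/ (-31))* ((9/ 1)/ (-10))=-1915479/ 136400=-14.04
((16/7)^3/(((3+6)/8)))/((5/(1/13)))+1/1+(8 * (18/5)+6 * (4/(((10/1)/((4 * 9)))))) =23348879/200655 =116.36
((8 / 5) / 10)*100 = 16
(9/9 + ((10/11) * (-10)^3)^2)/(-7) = -100000121/847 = -118063.90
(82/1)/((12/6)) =41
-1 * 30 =-30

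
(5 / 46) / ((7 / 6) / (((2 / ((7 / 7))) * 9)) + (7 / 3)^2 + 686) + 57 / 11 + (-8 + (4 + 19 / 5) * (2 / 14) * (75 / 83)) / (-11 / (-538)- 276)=1212532451608111 / 232851774903209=5.21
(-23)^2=529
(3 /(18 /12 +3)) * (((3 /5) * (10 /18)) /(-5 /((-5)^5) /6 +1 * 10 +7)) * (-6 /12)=-1250 /191253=-0.01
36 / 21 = 12 / 7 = 1.71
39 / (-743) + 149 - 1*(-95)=181253 / 743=243.95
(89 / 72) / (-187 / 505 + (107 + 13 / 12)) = 44945 / 3916446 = 0.01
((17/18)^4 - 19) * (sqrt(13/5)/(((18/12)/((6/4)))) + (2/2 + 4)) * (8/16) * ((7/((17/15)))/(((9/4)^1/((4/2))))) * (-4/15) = 13377161 * sqrt(65)/5019165 + 66885805/1003833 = 88.12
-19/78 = -0.24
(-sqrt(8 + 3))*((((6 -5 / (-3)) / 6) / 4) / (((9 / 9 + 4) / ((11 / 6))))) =-253*sqrt(11) / 2160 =-0.39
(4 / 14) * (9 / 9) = 2 / 7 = 0.29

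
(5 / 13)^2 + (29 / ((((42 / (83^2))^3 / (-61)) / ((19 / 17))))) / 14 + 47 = -1857105857793324779 / 2979967536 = -623196674.25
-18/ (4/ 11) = -99/ 2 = -49.50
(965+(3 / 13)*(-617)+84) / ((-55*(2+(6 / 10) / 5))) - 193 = -1521677 / 7579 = -200.78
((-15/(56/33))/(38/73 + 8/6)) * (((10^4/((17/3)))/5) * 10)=-406518750/24157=-16828.20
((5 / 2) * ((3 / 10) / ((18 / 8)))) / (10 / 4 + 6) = 2 / 51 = 0.04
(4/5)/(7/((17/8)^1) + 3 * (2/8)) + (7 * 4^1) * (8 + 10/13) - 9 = 4231661/17875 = 236.74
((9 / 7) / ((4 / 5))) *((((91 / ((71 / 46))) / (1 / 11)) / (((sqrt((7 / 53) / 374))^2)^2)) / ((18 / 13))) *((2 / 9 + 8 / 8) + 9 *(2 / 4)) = 2162964577371455 / 62622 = 34540011136.21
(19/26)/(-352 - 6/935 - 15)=-0.00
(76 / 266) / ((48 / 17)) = 17 / 168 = 0.10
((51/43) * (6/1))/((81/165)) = 1870/129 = 14.50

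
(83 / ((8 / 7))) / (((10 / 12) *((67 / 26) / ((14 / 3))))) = 157.82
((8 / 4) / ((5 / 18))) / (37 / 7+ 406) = 252 / 14395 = 0.02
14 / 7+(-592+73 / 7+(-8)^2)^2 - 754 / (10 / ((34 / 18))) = 590366174 / 2205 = 267739.76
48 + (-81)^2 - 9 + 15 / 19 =125415 / 19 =6600.79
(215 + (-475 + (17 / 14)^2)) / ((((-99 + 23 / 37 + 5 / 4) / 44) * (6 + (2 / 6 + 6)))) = 6688572 / 704375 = 9.50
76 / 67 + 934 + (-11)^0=62721 / 67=936.13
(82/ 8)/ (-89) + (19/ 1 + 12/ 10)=35751/ 1780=20.08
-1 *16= -16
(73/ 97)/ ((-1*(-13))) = 73/ 1261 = 0.06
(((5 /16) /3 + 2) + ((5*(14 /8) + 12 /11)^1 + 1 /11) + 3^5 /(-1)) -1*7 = -125645 /528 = -237.96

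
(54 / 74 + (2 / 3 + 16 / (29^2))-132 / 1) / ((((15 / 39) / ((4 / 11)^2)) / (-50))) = 25355618080 / 11295471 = 2244.76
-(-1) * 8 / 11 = 8 / 11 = 0.73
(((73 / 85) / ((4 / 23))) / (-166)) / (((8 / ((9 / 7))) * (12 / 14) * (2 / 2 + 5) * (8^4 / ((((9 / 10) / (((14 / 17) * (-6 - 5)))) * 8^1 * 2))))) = 15111 / 41884057600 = 0.00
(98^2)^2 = 92236816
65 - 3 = 62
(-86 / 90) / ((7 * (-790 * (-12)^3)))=-43 / 430012800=-0.00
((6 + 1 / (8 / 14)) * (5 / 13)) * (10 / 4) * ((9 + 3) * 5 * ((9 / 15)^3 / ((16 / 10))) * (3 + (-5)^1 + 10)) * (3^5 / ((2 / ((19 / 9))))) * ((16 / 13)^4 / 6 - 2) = -148778369595 / 742586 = -200351.70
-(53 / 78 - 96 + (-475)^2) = -17591315 / 78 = -225529.68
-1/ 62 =-0.02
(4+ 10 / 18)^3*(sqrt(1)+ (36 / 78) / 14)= 97.66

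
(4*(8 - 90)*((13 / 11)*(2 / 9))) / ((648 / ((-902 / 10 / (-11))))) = -43706 / 40095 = -1.09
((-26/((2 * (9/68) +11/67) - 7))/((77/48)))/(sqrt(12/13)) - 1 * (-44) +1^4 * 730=776.57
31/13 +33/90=1073/390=2.75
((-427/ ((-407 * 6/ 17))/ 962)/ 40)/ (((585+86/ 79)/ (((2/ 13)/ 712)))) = 573461/ 20135593924068480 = 0.00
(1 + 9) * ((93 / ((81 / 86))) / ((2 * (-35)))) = -2666 / 189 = -14.11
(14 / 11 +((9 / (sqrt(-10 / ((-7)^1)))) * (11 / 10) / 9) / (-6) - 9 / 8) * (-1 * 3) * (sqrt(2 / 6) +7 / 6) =-(975 - 121 * sqrt(70)) * (2 * sqrt(3) +7) / 13200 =0.03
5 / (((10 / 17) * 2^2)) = 17 / 8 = 2.12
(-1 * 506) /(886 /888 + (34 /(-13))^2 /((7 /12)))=-24161592 /607567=-39.77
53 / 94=0.56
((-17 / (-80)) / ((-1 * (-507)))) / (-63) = -17 / 2555280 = -0.00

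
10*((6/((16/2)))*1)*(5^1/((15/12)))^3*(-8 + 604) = 286080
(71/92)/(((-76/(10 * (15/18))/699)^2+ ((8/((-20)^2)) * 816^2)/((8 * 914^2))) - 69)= -503132774144375/44982911761740892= -0.01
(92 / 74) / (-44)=-0.03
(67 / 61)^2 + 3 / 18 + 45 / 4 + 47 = 59.62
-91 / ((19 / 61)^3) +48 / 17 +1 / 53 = -18592833272 / 6179959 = -3008.57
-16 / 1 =-16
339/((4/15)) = 5085/4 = 1271.25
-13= -13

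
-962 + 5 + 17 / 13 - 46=-13022 / 13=-1001.69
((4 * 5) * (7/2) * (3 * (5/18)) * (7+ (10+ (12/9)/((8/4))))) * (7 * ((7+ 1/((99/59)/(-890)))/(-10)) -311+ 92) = 151886.19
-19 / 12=-1.58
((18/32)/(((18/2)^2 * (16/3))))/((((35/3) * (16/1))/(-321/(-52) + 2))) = 85/1490944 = 0.00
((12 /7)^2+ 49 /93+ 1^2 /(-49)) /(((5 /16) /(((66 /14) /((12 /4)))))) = 552640 /31899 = 17.32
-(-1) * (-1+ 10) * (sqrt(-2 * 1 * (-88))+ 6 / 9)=6+ 36 * sqrt(11)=125.40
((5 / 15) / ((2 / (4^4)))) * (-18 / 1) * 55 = -42240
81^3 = 531441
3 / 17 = 0.18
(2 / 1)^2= 4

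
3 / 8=0.38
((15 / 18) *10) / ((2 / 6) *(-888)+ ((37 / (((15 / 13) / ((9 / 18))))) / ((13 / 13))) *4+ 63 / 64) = -8000 / 221647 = -0.04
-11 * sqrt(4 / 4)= -11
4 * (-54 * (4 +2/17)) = -15120/17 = -889.41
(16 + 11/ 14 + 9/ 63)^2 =56169/ 196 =286.58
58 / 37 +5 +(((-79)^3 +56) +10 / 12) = -109440583 / 222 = -492975.60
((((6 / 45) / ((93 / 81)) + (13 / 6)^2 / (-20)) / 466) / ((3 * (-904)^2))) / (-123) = 2647 / 3136485860628480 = 0.00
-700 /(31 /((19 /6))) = -6650 /93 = -71.51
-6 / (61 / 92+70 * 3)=-552 / 19381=-0.03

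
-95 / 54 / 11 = -95 / 594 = -0.16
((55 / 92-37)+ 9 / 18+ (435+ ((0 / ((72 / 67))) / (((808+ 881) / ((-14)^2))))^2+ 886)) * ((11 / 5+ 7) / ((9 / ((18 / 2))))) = 11822.90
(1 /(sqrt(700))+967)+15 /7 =sqrt(7) /70+6784 /7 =969.18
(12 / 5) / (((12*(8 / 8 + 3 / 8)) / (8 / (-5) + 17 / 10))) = 4 / 275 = 0.01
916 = 916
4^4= 256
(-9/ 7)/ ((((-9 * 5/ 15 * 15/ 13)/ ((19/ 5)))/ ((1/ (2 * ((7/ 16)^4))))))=8093696/ 420175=19.26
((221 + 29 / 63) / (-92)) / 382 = -1744 / 276759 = -0.01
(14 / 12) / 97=7 / 582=0.01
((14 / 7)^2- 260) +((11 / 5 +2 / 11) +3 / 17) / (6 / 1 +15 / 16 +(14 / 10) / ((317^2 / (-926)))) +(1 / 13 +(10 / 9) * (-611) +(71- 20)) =-1075991672035790 / 1217953236357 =-883.44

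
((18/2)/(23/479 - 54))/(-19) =4311/491017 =0.01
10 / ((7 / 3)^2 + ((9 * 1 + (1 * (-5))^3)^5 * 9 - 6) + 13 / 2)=-36 / 680510697041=-0.00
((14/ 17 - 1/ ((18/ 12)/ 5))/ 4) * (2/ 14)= -0.09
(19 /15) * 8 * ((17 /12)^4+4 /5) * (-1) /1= -9510431 /194400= -48.92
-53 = -53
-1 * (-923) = 923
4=4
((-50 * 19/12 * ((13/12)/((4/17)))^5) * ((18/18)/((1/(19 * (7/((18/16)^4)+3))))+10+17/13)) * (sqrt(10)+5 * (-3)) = 155401681564126999625/417942208512 -31080336312825399925 * sqrt(10)/1253826625536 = 293438011.29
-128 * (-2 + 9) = -896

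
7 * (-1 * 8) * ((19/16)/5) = -133/10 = -13.30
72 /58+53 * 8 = 12332 /29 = 425.24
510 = 510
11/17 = 0.65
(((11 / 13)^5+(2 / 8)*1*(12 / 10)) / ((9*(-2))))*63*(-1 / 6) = 19070723 / 44555160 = 0.43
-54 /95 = -0.57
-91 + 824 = 733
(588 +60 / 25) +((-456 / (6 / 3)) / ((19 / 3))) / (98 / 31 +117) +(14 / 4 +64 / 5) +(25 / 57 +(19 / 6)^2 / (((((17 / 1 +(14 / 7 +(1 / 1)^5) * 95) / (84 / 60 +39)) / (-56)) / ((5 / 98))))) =603.01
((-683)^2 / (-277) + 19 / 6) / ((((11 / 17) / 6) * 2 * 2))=-47492407 / 12188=-3896.65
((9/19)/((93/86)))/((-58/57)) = -387/899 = -0.43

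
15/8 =1.88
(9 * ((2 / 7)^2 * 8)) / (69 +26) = 288 / 4655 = 0.06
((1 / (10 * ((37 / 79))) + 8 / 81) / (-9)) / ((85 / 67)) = -627053 / 22927050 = -0.03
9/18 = 0.50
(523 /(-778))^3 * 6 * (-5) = 2145835005 /235455476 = 9.11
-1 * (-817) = 817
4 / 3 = 1.33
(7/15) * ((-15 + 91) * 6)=1064/5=212.80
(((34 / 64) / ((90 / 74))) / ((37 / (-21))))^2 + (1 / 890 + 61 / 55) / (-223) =2841165277 / 50300236800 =0.06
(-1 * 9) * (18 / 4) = -81 / 2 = -40.50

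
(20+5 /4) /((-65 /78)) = -51 /2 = -25.50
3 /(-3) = -1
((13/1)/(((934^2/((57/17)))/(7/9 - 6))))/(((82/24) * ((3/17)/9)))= -34827/8941649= -0.00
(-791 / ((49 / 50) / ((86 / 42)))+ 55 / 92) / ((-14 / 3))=22343315 / 63112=354.03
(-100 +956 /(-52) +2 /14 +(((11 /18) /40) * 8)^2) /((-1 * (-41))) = -87144989 /30221100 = -2.88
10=10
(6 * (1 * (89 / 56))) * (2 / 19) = 267 / 266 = 1.00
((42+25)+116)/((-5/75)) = -2745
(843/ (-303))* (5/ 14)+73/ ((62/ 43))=1087859/ 21917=49.64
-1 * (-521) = 521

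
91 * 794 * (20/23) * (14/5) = 4046224/23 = 175922.78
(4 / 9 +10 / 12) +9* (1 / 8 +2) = 1469 / 72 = 20.40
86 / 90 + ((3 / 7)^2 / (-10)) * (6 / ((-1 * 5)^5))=0.96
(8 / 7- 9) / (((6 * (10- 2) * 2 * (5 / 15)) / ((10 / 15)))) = -55 / 336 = -0.16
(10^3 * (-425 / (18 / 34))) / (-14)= 3612500 / 63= 57341.27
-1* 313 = -313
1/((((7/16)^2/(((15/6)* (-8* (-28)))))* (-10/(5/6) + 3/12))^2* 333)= 6710886400/36044253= 186.18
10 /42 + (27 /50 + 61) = 64867 /1050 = 61.78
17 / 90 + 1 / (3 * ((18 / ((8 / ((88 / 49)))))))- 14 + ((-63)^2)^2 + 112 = 23393293018 / 1485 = 15753059.27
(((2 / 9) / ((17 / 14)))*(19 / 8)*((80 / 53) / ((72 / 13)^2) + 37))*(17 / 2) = 84615797 / 618192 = 136.88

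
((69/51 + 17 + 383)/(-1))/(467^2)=-6823/3707513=-0.00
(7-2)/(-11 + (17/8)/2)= -0.50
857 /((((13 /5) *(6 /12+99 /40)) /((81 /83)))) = 108.13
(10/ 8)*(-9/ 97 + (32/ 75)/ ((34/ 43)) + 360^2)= 16028335261/ 98940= 162000.56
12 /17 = 0.71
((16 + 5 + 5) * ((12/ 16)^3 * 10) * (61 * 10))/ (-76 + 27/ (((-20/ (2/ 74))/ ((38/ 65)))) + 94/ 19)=-4529516875/ 4811444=-941.40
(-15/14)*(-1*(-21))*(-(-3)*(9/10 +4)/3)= -110.25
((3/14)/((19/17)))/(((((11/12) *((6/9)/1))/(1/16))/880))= 2295/133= 17.26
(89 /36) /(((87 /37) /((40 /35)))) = 6586 /5481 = 1.20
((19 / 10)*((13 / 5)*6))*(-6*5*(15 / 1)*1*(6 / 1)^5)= -103716288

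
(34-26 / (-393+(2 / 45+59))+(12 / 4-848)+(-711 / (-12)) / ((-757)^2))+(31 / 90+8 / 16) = -24148420455673 / 29810008980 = -810.08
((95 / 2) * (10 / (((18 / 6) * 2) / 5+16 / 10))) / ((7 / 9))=21375 / 98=218.11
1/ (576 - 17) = 1/ 559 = 0.00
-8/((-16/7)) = 7/2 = 3.50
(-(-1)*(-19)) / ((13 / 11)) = -209 / 13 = -16.08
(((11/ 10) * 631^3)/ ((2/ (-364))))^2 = 2529905514854042456371.24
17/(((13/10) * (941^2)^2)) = 170/10192995817693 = 0.00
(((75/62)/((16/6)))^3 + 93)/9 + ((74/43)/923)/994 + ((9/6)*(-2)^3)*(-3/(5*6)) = 11.54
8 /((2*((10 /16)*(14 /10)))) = 32 /7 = 4.57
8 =8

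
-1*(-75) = 75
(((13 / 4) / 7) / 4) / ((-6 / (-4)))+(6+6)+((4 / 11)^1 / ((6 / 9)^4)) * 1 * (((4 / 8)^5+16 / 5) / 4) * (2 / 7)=336061 / 26880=12.50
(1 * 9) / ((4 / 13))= 117 / 4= 29.25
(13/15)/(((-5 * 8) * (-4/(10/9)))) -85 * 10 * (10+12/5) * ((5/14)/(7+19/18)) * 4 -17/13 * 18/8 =-10671412753/5700240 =-1872.10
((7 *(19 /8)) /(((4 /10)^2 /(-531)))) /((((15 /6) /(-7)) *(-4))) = -2471805 /64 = -38621.95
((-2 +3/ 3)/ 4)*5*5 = -25/ 4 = -6.25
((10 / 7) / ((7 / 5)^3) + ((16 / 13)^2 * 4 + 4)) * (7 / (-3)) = -4292950 / 173901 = -24.69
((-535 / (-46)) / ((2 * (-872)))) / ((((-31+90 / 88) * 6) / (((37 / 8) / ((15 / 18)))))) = 43549 / 211630912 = 0.00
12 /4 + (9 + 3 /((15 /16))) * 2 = 137 /5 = 27.40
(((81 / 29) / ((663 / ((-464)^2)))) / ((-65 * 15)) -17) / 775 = -1287841 / 55664375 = -0.02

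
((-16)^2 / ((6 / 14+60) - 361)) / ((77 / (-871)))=27872 / 2893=9.63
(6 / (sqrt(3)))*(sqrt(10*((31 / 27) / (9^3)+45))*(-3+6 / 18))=-32*sqrt(2214415) / 243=-195.96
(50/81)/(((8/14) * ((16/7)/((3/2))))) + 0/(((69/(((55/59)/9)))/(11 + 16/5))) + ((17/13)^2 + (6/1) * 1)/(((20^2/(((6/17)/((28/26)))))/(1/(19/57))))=48643391/66830400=0.73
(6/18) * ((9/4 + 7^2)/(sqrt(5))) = 41 * sqrt(5)/12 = 7.64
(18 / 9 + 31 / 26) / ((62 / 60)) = 3.09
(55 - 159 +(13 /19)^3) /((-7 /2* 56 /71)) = 50490869 /1344364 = 37.56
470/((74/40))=9400/37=254.05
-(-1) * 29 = 29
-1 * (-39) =39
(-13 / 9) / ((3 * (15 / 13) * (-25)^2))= -169 / 253125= -0.00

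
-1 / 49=-0.02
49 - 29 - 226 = -206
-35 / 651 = -5 / 93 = -0.05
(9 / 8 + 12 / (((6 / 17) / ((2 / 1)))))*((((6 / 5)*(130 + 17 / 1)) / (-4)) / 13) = -243873 / 1040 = -234.49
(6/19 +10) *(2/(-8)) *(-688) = 33712/19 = 1774.32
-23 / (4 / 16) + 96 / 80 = -454 / 5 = -90.80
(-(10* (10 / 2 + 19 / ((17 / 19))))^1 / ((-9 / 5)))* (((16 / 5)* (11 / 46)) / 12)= 98120 / 10557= 9.29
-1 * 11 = -11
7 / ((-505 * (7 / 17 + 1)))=-119 / 12120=-0.01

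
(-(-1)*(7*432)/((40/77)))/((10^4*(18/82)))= 66297/25000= 2.65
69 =69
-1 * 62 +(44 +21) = 3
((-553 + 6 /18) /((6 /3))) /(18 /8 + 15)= -3316 /207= -16.02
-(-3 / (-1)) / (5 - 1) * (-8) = 6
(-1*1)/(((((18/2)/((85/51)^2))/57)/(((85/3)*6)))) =-80750/27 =-2990.74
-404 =-404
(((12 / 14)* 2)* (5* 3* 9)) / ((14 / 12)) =9720 / 49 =198.37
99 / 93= 33 / 31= 1.06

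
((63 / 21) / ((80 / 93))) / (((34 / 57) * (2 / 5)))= 15903 / 1088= 14.62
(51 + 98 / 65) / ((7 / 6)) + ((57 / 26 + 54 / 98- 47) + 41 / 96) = 1.18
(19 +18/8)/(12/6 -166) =-85/656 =-0.13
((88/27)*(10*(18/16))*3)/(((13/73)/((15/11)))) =10950/13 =842.31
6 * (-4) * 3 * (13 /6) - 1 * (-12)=-144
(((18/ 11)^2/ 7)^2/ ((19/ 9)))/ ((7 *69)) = 314928/ 2194554131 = 0.00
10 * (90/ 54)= 50/ 3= 16.67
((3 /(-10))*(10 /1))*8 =-24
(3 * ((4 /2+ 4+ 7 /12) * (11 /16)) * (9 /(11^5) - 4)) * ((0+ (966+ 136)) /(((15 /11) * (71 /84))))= -39257629817 /756008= -51927.53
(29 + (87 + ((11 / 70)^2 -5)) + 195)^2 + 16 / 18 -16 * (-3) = 20247633464969 / 216090000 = 93700.00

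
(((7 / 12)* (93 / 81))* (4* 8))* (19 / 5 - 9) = -45136 / 405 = -111.45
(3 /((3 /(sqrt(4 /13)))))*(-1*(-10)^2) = -200*sqrt(13) /13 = -55.47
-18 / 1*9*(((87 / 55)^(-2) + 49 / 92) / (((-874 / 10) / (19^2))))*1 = 555049755 / 889778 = 623.81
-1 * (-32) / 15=2.13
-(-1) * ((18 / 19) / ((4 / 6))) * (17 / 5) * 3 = 1377 / 95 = 14.49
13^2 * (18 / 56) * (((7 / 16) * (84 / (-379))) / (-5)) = 31941 / 30320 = 1.05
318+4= 322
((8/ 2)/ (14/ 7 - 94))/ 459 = -1/ 10557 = -0.00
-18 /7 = -2.57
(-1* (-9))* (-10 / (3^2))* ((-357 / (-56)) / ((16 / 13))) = -3315 / 64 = -51.80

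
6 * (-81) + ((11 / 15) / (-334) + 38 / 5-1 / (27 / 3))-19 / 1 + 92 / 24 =-742001 / 1503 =-493.68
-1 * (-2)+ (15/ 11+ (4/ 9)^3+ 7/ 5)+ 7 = 475183/ 40095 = 11.85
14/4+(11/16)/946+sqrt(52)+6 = 2*sqrt(13)+13073/1376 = 16.71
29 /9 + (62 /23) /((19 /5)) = 3.93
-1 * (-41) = 41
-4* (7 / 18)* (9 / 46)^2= -0.06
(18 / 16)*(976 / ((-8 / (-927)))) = 127230.75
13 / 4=3.25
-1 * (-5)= 5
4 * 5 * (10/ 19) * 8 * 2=168.42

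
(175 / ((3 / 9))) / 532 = 75 / 76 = 0.99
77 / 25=3.08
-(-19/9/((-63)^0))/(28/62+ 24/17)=10013/8838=1.13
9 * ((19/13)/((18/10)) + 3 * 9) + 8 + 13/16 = 53897/208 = 259.12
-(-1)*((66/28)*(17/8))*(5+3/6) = 6171/224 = 27.55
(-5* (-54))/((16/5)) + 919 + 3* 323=15779/8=1972.38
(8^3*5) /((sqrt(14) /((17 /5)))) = 4352*sqrt(14) /7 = 2326.24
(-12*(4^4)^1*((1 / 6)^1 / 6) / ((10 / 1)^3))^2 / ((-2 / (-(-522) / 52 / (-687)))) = 7424 / 139546875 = 0.00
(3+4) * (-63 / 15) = -147 / 5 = -29.40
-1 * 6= -6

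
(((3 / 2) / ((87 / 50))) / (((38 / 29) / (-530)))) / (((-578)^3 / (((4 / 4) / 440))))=1325 / 322864122944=0.00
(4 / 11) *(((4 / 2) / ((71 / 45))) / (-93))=-120 / 24211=-0.00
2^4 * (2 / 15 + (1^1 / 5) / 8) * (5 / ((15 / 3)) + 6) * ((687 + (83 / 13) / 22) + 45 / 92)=240688105 / 19734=12196.62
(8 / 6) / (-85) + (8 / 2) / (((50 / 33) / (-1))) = -3386 / 1275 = -2.66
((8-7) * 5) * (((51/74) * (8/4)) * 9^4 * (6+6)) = 20076660/37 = 542612.43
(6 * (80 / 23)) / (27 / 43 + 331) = 1032 / 16399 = 0.06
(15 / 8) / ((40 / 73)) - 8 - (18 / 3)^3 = -14117 / 64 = -220.58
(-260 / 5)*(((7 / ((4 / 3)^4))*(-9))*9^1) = 597051 / 64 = 9328.92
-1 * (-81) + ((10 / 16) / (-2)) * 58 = 503 / 8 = 62.88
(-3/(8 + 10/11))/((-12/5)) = 55/392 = 0.14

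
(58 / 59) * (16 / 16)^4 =58 / 59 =0.98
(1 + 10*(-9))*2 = -178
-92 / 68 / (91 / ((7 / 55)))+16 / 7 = 2.28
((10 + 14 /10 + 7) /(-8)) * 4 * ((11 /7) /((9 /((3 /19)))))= -506 /1995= -0.25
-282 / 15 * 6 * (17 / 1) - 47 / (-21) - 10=-202163 / 105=-1925.36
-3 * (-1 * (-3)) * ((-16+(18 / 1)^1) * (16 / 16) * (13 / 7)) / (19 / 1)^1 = -234 / 133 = -1.76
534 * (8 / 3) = 1424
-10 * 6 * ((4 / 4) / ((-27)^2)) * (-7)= 140 / 243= 0.58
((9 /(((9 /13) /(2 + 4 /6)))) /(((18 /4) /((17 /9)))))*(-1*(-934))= 3302624 /243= 13591.05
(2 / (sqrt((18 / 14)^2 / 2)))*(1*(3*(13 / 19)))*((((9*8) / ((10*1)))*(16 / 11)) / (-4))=-8736*sqrt(2) / 1045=-11.82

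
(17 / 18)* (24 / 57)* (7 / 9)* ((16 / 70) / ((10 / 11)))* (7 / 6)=10472 / 115425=0.09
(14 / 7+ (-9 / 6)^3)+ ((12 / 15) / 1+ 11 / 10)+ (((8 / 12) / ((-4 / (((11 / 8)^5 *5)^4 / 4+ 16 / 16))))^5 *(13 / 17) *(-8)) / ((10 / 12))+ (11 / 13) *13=170858178210234697398272188850438722187285472720608247152966757747441900781709055786472553924036608113934951410089071469 / 28723185043584894369706493060502668572343009055518660783369885683312466429686933958804871032340480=5948441231394516821986.68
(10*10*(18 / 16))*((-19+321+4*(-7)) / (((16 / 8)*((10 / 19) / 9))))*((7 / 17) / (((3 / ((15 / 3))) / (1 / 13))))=12299175 / 884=13913.09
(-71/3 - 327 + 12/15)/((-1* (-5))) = -5248/75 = -69.97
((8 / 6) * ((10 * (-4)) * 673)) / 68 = -26920 / 51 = -527.84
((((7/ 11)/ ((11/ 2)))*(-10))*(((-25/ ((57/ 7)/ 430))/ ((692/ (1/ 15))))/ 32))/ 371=37625/ 3035452464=0.00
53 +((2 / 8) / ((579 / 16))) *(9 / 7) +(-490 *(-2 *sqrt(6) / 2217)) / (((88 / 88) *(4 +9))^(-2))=71615 / 1351 +165620 *sqrt(6) / 2217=236.00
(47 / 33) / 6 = 47 / 198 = 0.24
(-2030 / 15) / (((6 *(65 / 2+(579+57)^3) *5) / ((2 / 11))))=-116 / 36383841945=-0.00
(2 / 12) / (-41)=-1 / 246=-0.00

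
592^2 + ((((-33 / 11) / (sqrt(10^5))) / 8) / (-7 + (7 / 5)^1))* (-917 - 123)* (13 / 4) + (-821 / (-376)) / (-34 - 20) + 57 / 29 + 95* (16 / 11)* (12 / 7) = 15900455702851 / 45338832 - 507* sqrt(10) / 2240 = 350702.09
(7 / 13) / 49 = 1 / 91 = 0.01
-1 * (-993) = 993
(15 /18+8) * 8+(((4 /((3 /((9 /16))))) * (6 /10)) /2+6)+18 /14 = 65669 /840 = 78.18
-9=-9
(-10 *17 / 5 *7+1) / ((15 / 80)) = -1264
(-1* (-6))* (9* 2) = 108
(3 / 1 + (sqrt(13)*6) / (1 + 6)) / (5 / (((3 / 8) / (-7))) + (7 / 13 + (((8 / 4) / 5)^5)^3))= -7141113281250*sqrt(13) / 773101797694961 - 3570556640625 / 110443113956423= -0.07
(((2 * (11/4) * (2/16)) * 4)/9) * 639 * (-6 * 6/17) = -7029/17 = -413.47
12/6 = 2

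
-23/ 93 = -0.25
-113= -113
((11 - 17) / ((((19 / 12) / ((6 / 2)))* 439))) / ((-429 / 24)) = 0.00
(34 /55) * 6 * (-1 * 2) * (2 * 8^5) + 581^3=10760023067 /55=195636783.04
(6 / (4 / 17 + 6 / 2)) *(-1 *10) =-204 / 11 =-18.55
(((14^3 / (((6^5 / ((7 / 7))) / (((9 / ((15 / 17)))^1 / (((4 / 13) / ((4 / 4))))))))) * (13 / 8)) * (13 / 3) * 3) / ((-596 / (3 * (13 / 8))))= -166539191 / 82391040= -2.02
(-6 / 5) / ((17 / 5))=-6 / 17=-0.35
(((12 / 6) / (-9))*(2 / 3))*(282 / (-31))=376 / 279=1.35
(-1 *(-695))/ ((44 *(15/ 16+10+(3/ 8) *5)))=556/ 451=1.23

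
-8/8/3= -1/3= -0.33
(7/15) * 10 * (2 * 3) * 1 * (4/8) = 14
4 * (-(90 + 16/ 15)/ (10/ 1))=-2732/ 75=-36.43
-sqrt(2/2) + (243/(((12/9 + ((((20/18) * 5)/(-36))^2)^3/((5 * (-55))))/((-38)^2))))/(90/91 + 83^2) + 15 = 788723410449123315950/15110844256056987793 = 52.20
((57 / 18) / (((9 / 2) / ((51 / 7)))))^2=104329 / 3969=26.29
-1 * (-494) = 494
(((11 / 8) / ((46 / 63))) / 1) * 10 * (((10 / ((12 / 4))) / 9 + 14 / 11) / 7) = 305 / 69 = 4.42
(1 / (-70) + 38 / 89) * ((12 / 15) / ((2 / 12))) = 1.98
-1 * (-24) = 24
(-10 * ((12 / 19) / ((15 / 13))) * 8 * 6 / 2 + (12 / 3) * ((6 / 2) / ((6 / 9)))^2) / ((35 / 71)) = -102.18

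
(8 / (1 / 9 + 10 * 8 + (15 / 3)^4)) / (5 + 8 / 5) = 60 / 34903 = 0.00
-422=-422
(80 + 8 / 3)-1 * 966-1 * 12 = -2686 / 3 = -895.33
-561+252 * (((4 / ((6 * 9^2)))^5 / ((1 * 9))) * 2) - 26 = -497358413741249 / 847288609443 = -587.00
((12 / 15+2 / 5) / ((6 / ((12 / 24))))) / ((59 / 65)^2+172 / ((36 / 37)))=7605 / 13506608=0.00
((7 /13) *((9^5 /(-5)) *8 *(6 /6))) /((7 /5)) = -472392 /13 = -36337.85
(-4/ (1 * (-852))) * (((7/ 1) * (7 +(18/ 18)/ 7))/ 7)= 50/ 1491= 0.03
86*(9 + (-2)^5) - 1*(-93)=-1885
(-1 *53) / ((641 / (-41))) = 3.39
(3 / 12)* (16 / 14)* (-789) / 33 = -526 / 77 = -6.83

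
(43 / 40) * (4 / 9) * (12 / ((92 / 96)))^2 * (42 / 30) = 1387008 / 13225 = 104.88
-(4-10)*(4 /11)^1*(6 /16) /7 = 9 /77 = 0.12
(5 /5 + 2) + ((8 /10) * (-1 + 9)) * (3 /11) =4.75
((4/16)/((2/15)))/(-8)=-15/64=-0.23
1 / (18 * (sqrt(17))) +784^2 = sqrt(17) / 306 +614656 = 614656.01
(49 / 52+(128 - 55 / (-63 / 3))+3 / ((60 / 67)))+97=316559 / 1365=231.91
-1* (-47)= 47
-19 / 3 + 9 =8 / 3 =2.67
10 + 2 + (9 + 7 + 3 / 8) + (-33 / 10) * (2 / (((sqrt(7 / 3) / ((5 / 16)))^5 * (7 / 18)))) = 227 / 8 - 1670625 * sqrt(21) / 1258815488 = 28.37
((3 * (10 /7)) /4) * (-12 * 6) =-540 /7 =-77.14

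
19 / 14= 1.36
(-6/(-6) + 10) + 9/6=25/2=12.50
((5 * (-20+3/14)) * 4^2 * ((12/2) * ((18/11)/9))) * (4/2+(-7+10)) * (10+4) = -1329600/11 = -120872.73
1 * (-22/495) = -2/45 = -0.04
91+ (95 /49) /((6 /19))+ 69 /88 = 1266739 /12936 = 97.92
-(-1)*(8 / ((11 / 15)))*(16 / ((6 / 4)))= 1280 / 11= 116.36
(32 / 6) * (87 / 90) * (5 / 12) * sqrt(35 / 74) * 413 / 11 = 55.47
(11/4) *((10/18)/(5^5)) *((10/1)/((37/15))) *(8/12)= 11/8325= 0.00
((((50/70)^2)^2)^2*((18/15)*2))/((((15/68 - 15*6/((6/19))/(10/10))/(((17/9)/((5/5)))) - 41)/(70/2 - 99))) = 69360000000/1277946850481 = 0.05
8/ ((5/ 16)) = 128/ 5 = 25.60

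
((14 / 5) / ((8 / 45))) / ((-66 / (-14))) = 147 / 44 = 3.34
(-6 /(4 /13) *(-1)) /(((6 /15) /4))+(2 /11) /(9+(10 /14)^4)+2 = 197.02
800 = 800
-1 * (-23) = 23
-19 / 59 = -0.32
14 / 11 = 1.27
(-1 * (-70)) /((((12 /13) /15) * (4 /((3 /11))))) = 6825 /88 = 77.56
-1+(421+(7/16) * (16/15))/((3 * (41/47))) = 295289/1845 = 160.05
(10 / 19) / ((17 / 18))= 180 / 323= 0.56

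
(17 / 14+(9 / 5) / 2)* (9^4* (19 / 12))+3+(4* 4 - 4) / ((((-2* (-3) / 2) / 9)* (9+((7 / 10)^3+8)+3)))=10427787051 / 474670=21968.50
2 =2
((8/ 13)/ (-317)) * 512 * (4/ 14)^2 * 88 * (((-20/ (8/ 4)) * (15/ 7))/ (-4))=-54067200/ 1413503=-38.25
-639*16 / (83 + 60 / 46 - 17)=-6532 / 43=-151.91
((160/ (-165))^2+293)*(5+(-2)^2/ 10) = 960303/ 605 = 1587.28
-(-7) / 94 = 7 / 94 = 0.07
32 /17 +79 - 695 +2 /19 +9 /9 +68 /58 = -5731105 /9367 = -611.84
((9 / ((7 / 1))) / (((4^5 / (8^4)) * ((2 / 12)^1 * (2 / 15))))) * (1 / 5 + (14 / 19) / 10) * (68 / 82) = 286416 / 5453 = 52.52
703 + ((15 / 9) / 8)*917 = 21457 / 24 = 894.04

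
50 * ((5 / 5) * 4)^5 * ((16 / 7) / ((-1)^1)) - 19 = -819333 / 7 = -117047.57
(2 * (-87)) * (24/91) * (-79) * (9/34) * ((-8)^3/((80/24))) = -1140148224/7735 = -147401.19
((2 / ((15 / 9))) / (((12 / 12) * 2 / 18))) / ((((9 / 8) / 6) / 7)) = 403.20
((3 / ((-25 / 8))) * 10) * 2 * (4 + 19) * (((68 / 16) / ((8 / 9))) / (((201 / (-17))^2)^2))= -32656711 / 302266815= -0.11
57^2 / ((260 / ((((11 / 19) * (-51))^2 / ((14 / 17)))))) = 48152313 / 3640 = 13228.66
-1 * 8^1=-8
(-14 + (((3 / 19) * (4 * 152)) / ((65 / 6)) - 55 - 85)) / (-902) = 4717 / 29315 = 0.16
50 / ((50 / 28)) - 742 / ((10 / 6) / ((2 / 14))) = -178 / 5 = -35.60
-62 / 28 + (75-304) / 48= -2347 / 336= -6.99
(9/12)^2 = 9/16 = 0.56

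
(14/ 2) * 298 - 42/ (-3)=2100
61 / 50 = 1.22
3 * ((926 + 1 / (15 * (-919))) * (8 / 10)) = 51059636 / 22975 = 2222.40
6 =6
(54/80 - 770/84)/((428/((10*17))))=-17323/5136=-3.37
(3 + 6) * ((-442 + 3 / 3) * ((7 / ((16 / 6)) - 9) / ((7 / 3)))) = 10843.88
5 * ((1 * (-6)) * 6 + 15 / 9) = -515 / 3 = -171.67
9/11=0.82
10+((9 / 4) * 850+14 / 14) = 1923.50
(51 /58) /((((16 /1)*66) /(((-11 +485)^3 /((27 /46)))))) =192778249 /1276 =151080.13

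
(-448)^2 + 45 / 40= 200705.12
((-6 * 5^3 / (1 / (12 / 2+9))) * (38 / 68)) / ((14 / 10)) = -534375 / 119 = -4490.55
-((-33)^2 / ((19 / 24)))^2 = -1892217.44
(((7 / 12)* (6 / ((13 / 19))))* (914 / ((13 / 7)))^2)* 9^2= 220493167146 / 2197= 100361022.82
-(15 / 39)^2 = -25 / 169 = -0.15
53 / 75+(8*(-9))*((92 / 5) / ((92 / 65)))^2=-912547 / 75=-12167.29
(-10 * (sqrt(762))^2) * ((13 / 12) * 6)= -49530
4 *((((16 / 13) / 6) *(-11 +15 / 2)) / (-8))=14 / 39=0.36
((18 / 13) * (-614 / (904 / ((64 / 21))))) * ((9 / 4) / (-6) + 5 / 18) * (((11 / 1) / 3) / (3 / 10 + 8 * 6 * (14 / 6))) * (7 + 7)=1891120 / 14847183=0.13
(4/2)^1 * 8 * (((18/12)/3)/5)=8/5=1.60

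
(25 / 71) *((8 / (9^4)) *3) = 200 / 155277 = 0.00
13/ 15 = 0.87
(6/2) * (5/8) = 15/8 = 1.88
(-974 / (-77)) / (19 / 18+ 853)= 17532 / 1183721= 0.01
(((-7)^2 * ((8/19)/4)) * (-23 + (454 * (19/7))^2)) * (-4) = -595253992/19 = -31329157.47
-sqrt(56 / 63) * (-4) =8 * sqrt(2) / 3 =3.77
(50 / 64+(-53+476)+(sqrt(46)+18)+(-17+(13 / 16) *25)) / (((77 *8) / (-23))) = -327589 / 19712 - 23 *sqrt(46) / 616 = -16.87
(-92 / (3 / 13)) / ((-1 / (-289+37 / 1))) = -100464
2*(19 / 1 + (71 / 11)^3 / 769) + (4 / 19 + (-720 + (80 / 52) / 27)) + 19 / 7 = -32411343791747 / 47781871137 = -678.32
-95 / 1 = -95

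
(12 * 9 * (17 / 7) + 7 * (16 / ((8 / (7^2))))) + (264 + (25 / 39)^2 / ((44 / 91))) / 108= 950.74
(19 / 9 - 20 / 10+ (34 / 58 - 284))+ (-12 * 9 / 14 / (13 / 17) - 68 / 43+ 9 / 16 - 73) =-6003723835 / 16340688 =-367.41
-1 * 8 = -8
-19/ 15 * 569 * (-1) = 10811/ 15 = 720.73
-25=-25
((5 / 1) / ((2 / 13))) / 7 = 65 / 14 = 4.64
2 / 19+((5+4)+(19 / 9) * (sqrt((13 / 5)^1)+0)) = 19 * sqrt(65) / 45+173 / 19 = 12.51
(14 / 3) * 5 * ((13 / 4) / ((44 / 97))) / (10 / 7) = 61789 / 528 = 117.02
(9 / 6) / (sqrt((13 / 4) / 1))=3 * sqrt(13) / 13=0.83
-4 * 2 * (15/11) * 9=-1080/11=-98.18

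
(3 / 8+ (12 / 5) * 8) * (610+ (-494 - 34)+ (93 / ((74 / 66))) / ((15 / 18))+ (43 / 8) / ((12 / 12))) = 216598941 / 59200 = 3658.77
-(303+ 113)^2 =-173056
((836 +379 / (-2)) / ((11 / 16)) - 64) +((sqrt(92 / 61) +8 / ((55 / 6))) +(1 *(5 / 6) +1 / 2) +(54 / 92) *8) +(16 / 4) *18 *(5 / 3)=2 *sqrt(1403) / 61 +3807392 / 3795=1004.49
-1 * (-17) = 17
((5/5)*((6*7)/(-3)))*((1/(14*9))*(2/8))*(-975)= 325/12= 27.08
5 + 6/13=71/13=5.46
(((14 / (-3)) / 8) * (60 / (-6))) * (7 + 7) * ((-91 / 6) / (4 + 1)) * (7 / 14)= -4459 / 36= -123.86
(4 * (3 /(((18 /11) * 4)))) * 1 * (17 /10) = 187 /60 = 3.12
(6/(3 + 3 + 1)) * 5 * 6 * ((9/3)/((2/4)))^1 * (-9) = -9720/7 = -1388.57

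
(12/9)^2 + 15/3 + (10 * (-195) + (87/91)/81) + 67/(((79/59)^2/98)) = 1719.06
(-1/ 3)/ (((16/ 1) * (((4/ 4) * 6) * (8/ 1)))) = -1/ 2304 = -0.00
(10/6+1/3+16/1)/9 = 2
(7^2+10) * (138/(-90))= -1357/15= -90.47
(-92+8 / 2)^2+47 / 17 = 131695 / 17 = 7746.76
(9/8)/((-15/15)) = -9/8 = -1.12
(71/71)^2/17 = 1/17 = 0.06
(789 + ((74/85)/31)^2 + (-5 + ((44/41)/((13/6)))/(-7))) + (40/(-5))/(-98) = 142169701435392/181336207325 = 784.01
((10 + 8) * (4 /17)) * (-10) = -720 /17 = -42.35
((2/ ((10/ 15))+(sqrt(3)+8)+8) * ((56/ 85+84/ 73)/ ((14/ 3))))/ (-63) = -15238/ 130305 - 802 * sqrt(3)/ 130305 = -0.13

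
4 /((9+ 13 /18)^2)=1296 /30625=0.04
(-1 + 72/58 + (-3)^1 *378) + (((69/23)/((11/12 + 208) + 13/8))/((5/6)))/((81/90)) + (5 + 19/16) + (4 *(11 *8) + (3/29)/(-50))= -45458953797/58614800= -775.55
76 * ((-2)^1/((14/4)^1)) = -304/7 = -43.43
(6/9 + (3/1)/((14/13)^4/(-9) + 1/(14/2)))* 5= -80851805/35589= -2271.82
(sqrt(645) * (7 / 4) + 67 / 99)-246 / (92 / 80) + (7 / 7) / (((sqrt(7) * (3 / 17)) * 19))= -168.68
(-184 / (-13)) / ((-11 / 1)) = -184 / 143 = -1.29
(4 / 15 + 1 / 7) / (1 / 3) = 43 / 35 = 1.23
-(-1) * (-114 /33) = -38 /11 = -3.45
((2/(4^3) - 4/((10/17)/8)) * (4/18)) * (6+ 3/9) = -76.52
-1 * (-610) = 610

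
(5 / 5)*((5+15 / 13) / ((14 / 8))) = 320 / 91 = 3.52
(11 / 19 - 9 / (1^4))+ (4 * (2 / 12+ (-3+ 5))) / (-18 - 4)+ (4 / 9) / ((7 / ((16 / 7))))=-799093 / 92169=-8.67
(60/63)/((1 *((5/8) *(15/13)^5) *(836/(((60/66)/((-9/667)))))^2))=1321473371816/273085438192875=0.00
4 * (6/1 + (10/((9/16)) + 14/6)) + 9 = 1021/9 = 113.44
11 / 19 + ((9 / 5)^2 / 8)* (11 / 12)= 14443 / 15200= 0.95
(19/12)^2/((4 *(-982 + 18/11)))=-0.00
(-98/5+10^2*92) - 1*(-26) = 46032/5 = 9206.40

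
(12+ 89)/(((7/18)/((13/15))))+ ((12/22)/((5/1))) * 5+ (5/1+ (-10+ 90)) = 119593/385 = 310.63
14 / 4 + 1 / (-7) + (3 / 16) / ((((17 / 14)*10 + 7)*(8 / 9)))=404395 / 120064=3.37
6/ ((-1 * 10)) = -3/ 5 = -0.60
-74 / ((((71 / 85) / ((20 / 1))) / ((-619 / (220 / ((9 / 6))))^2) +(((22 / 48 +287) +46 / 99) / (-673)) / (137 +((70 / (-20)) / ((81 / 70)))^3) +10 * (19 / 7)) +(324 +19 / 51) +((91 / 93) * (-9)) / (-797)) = -2581701518048735693910809664 / 12263950471706168787971394169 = -0.21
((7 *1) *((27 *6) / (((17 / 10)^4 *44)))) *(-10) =-28350000 / 918731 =-30.86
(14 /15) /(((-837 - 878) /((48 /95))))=-32 /116375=-0.00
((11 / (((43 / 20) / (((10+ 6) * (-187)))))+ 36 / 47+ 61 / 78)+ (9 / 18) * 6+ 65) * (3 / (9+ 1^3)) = -2402144431 / 525460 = -4571.51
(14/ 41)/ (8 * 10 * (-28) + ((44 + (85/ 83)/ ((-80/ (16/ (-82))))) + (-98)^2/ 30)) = -4980/ 27358139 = -0.00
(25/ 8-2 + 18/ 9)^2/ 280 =125/ 3584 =0.03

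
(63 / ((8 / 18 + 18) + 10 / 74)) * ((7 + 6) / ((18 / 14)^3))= 1154881 / 55683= 20.74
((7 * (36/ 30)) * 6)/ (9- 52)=-252/ 215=-1.17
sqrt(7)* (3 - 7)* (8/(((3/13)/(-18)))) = 2496* sqrt(7) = 6603.80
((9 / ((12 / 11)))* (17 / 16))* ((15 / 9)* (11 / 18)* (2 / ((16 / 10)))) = 51425 / 4608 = 11.16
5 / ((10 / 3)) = 3 / 2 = 1.50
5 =5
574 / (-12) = -287 / 6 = -47.83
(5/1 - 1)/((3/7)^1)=28/3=9.33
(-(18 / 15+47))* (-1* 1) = 241 / 5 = 48.20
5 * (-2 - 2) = -20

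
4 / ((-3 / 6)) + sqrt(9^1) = -5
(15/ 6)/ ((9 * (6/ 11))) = 55/ 108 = 0.51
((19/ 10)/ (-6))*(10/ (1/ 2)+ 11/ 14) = -1843/ 280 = -6.58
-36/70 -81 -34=-4043/35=-115.51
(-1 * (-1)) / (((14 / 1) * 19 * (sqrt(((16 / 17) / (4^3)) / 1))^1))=sqrt(17) / 133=0.03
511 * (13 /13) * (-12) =-6132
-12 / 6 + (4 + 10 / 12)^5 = 20495597 / 7776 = 2635.75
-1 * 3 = -3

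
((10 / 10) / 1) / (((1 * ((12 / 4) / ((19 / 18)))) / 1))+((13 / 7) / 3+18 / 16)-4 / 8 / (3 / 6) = 1657 / 1512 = 1.10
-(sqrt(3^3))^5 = -2187 * sqrt(3) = -3788.00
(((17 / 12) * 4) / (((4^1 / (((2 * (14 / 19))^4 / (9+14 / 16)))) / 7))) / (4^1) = 1.18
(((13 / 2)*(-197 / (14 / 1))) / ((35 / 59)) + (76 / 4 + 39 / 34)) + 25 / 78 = -86880037 / 649740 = -133.72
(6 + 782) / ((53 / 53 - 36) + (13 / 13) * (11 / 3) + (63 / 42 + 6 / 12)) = -591 / 22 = -26.86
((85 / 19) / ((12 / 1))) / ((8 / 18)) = 0.84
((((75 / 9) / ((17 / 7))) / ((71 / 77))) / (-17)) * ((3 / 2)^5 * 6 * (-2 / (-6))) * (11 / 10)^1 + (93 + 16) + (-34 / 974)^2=16404938724275 / 155727062752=105.34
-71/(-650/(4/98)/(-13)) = -71/1225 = -0.06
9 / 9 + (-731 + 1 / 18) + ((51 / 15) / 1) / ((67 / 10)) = -879701 / 1206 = -729.44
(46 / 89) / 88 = 23 / 3916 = 0.01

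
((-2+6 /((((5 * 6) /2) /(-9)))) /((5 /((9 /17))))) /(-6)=42 /425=0.10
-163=-163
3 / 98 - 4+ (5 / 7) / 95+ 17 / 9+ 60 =970741 / 16758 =57.93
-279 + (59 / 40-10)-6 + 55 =-9541 / 40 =-238.52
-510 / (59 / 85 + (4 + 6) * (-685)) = 43350 / 582191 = 0.07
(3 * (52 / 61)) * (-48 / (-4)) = 1872 / 61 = 30.69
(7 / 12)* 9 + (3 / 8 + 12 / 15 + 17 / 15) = 7.56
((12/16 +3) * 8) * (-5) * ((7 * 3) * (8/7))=-3600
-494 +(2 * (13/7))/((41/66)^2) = -5699642/11767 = -484.38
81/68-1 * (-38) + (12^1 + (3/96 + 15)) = 66.22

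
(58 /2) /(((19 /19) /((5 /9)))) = 145 /9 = 16.11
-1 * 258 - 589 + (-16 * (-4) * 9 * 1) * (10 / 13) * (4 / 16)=-9571 / 13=-736.23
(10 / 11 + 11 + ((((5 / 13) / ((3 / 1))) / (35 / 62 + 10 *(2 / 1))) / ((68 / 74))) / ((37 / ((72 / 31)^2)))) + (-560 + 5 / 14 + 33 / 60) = -98142254213 / 179359180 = -547.18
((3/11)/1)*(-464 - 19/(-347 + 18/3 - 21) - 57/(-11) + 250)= -2493915/43802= -56.94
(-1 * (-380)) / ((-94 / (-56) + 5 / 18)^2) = 24131520 / 243049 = 99.29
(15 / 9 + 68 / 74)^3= 23639903 / 1367631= 17.29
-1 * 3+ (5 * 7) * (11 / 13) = 346 / 13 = 26.62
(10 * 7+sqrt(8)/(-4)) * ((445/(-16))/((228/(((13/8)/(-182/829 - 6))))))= 2.21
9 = 9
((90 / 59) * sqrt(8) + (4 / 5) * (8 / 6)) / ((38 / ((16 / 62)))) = 64 / 8835 + 720 * sqrt(2) / 34751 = 0.04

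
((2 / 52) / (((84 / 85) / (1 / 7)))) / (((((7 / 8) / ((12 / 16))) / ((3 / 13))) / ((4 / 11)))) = 255 / 637637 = 0.00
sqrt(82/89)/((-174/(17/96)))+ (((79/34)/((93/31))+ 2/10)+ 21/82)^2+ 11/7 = 2361114967/765149175-17 * sqrt(7298)/1486656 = 3.08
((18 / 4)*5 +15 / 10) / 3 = 8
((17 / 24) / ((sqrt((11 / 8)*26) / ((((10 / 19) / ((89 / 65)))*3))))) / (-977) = -425*sqrt(143) / 36346354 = -0.00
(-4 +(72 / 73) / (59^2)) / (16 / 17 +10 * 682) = -4319615 / 7366481757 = -0.00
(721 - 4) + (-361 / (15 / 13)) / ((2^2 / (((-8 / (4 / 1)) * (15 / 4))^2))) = -58923 / 16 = -3682.69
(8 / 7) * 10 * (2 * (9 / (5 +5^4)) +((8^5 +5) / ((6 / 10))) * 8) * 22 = 16150535456 / 147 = 109867588.14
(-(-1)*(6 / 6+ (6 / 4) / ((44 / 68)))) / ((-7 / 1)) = -0.47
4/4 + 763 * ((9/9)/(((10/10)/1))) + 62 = 826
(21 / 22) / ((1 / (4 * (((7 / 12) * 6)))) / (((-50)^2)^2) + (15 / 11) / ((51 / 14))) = 5206250000 / 2041666729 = 2.55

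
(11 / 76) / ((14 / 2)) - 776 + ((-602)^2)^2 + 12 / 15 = 349355511452583 / 2660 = 131336658440.82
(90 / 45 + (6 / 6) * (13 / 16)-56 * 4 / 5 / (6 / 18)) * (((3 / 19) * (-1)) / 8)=31581 / 12160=2.60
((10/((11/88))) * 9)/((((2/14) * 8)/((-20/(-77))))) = 163.64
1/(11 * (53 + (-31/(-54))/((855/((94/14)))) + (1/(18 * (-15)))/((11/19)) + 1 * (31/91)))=300105/176079548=0.00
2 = 2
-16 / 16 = -1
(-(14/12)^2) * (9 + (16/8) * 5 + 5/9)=-2156/81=-26.62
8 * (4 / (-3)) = -32 / 3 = -10.67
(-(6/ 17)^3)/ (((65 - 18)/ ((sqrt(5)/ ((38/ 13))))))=-1404 * sqrt(5)/ 4387309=-0.00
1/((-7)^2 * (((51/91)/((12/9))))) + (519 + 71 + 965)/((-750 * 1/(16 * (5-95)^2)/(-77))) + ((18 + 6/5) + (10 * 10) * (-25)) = 20687727.25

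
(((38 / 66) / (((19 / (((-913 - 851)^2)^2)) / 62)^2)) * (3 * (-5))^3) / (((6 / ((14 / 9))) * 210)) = -500540852477969440045822771200 / 209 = -2394932308507030813616377000.00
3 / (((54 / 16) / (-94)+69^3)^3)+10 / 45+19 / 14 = 111118023610371407323459489 / 70356135552295460163814098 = 1.58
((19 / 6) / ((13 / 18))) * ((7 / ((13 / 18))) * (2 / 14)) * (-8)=-8208 / 169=-48.57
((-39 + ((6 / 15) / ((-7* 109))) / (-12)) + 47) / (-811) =-183121 / 18563790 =-0.01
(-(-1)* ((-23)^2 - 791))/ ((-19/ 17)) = 4454/ 19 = 234.42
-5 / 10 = -1 / 2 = -0.50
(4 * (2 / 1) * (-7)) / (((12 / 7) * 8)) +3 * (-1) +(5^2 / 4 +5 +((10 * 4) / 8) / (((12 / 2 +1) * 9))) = 4.25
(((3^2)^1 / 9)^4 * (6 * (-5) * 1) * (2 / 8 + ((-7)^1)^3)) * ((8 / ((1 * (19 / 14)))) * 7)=8061480 / 19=424288.42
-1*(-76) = 76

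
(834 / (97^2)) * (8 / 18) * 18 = 6672 / 9409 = 0.71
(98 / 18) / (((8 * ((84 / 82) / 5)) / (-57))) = -27265 / 144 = -189.34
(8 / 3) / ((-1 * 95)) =-0.03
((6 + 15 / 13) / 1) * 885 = 82305 / 13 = 6331.15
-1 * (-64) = 64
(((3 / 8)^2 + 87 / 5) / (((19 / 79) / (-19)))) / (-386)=443427 / 123520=3.59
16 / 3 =5.33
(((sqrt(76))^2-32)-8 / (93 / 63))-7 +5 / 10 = 1989 / 62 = 32.08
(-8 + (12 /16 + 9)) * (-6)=-21 /2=-10.50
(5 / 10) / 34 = 1 / 68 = 0.01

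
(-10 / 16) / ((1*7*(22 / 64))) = -0.26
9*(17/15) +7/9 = 494/45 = 10.98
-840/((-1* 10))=84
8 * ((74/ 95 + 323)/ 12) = 20506/ 95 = 215.85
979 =979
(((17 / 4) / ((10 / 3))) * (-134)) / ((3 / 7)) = -7973 / 20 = -398.65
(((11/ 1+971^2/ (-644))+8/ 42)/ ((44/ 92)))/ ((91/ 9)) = -765519/ 2548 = -300.44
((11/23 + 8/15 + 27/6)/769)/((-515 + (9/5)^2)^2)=0.00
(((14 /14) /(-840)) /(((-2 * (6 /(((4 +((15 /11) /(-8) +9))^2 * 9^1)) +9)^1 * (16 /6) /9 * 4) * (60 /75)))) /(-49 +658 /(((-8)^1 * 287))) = -0.00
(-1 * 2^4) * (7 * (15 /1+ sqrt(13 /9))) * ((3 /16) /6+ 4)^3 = -225402345 /2048- 5008941 * sqrt(13) /2048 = -118878.10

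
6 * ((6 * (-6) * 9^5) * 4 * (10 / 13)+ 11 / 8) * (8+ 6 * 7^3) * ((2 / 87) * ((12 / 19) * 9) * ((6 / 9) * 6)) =-303563116852272 / 7163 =-42379326658.14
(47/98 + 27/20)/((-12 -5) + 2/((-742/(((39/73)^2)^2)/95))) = -2698656443989/25105847603480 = -0.11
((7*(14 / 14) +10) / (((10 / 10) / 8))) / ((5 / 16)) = 2176 / 5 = 435.20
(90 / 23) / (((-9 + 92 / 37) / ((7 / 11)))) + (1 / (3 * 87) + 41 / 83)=152568302 / 1320858099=0.12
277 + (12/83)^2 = 1908397/6889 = 277.02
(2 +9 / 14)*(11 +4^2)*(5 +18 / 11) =72927 / 154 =473.55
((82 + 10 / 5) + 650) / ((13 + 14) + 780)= 734 / 807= 0.91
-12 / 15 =-4 / 5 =-0.80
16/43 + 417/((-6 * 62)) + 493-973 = -2563353/5332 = -480.75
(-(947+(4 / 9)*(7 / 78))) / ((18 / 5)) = -1662055 / 6318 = -263.07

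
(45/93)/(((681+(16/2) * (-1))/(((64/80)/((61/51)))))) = 612/1272643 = 0.00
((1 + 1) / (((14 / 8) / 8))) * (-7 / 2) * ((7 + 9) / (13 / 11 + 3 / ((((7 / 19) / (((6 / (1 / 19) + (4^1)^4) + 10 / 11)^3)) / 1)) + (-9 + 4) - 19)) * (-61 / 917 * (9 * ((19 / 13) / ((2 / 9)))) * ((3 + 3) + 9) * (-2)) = -959638648320 / 6592801031099309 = -0.00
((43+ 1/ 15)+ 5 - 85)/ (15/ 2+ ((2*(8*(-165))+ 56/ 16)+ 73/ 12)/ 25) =2216/ 5863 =0.38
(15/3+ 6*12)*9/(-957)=-0.72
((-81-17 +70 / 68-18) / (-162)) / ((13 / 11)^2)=157663 / 310284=0.51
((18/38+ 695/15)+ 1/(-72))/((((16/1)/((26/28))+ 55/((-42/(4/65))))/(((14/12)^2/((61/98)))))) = 13986264383/2344221216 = 5.97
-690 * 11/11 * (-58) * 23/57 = 306820/19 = 16148.42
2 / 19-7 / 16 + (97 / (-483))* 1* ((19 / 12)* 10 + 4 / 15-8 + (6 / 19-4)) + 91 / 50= 2205961 / 3670800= 0.60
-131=-131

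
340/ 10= 34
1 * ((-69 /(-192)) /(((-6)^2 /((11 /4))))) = 253 /9216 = 0.03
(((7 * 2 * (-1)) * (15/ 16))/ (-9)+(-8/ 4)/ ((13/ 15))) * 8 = -265/ 39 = -6.79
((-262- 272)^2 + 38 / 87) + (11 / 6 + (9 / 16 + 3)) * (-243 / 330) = 43662545209 / 153120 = 285152.46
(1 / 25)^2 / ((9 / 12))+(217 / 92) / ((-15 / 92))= -27121 / 1875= -14.46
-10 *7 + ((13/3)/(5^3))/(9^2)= -2126237/30375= -70.00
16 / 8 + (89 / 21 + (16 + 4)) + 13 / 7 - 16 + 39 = 1073 / 21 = 51.10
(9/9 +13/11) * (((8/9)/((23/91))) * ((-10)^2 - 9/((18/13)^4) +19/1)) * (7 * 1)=3463891340/553311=6260.30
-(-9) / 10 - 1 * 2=-11 / 10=-1.10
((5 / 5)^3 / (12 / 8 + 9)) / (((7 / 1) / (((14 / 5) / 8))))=1 / 210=0.00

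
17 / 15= 1.13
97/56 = 1.73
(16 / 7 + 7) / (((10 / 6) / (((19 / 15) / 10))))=247 / 350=0.71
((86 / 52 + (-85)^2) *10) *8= 7515720 / 13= 578132.31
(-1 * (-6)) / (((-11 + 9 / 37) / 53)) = -5883 / 199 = -29.56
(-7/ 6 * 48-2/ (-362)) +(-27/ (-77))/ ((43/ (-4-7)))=-3055522/ 54481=-56.08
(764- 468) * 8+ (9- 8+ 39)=2408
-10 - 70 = -80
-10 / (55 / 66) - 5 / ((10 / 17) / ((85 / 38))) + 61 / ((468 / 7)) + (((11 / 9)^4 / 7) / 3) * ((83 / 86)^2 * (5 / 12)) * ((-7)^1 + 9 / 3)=-30.27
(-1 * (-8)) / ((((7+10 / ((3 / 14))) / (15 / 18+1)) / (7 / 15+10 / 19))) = 12452 / 45885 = 0.27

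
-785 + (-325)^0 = -784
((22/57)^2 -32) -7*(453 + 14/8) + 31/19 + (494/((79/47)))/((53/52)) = -159167997907/54414252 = -2925.12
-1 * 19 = -19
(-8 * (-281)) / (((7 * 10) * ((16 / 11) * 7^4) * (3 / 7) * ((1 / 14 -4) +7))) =3091 / 442470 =0.01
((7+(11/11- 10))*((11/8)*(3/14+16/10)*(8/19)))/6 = -1397/3990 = -0.35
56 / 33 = 1.70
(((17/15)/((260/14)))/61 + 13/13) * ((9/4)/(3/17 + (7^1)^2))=6072519/132589600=0.05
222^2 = 49284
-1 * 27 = -27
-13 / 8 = -1.62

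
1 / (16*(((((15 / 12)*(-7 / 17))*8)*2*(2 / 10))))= -17 / 448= -0.04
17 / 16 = 1.06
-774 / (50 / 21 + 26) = -8127 / 298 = -27.27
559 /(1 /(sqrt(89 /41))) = 559 * sqrt(3649) /41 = 823.60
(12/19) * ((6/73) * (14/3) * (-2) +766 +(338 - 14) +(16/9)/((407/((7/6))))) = 3495133736/5080581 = 687.94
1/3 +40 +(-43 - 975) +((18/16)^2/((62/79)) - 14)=-11785603/11904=-990.05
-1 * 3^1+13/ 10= -17/ 10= -1.70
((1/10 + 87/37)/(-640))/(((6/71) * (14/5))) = -64397/3978240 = -0.02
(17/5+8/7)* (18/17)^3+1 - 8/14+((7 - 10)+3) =1000983/171955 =5.82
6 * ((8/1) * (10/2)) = 240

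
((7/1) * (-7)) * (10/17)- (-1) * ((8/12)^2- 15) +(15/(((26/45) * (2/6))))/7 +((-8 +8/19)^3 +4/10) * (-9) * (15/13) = 856503496837/190995714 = 4484.41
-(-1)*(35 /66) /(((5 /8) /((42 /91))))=56 /143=0.39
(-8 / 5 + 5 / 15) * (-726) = 4598 / 5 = 919.60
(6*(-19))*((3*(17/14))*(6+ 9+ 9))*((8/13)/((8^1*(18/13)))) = -3876/7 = -553.71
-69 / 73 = -0.95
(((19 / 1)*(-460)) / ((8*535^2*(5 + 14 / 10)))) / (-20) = 437 / 14654720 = 0.00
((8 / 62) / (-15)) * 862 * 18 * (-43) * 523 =465252432 / 155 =3001628.59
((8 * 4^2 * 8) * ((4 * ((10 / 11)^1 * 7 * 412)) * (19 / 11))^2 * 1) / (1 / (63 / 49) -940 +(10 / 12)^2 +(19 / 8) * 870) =88550324777779200 / 297197659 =297950949.80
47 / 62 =0.76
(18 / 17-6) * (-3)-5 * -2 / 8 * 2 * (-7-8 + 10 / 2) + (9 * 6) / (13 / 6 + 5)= -1931 / 731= -2.64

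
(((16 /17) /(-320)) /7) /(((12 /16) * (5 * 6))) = -1 /53550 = -0.00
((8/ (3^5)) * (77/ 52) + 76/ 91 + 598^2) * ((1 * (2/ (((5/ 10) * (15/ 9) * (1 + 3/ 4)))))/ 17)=126523468768/ 4385745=28848.80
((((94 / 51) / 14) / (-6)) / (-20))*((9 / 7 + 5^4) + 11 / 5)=1033859 / 1499400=0.69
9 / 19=0.47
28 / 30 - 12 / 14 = 8 / 105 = 0.08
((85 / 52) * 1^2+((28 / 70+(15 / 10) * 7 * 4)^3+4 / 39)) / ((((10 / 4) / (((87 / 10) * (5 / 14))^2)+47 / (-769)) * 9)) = 961312112101547 / 22454191500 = 42812.15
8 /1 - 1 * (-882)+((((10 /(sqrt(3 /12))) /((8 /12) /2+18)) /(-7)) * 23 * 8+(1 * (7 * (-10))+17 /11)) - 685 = 8306 /77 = 107.87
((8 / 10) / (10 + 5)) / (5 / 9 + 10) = 12 / 2375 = 0.01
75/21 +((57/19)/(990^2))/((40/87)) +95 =98.57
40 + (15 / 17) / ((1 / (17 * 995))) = 14965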